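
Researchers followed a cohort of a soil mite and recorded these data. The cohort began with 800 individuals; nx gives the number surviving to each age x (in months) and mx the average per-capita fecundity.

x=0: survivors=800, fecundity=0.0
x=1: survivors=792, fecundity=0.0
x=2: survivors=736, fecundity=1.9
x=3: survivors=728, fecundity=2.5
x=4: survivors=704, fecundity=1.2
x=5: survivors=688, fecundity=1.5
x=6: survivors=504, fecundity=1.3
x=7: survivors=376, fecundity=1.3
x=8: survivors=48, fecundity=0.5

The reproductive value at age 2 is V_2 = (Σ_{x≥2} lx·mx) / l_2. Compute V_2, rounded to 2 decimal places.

8.51

lx = nx/n0 = nx/800: 1, 0.99, 0.92, 0.91, 0.88, 0.86, 0.63, 0.47, 0.06
lx·mx for x ≥ 2: 1.748, 2.275, 1.056, 1.29, 0.819, 0.611, 0.03 → sum = 7.829
V_2 = 7.829 / l_2 = 7.829 / 0.92 = 8.509783… → 8.51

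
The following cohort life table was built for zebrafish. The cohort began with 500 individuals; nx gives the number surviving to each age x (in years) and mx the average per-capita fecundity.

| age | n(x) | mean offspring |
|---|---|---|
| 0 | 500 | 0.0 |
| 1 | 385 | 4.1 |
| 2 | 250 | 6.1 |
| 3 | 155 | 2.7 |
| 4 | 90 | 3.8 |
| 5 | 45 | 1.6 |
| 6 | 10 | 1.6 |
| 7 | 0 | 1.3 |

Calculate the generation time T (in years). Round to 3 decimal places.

lx = nx/n0 = nx/500: 1, 0.77, 0.5, 0.31, 0.18, 0.09, 0.02, 0
lx·mx: 0, 3.157, 3.05, 0.837, 0.684, 0.144, 0.032, 0 → R0 = 7.904
x·lx·mx: 0, 3.157, 6.1, 2.511, 2.736, 0.72, 0.192, 0 → Σ = 15.416
T = 15.416 / 7.904 = 1.950405… → 1.950

1.950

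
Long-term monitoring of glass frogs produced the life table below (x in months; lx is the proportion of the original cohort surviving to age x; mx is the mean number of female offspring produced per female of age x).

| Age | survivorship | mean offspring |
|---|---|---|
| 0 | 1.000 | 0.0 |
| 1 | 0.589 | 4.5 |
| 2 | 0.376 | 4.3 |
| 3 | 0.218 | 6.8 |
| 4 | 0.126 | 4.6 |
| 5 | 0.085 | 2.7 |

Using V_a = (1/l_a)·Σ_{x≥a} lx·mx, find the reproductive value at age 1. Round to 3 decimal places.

11.135

lx·mx for x ≥ 1: 2.6505, 1.6168, 1.4824, 0.5796, 0.2295 → sum = 6.5588
V_1 = 6.5588 / l_1 = 6.5588 / 0.589 = 11.135484… → 11.135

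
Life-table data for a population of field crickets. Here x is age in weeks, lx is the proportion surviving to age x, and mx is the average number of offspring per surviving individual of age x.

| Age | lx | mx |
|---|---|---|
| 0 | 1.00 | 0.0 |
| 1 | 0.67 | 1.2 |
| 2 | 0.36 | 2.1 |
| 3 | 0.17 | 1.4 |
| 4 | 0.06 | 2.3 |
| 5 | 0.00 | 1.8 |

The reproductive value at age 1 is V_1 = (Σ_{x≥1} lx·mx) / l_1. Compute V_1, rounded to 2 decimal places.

2.89

lx·mx for x ≥ 1: 0.804, 0.756, 0.238, 0.138, 0 → sum = 1.936
V_1 = 1.936 / l_1 = 1.936 / 0.67 = 2.889552… → 2.89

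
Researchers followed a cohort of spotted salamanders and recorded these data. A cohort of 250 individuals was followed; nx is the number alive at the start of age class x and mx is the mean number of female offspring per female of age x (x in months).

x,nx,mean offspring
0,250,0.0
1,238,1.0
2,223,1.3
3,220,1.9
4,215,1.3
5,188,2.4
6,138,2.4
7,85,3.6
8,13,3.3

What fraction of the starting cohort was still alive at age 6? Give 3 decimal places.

0.552

l_6 = n_6/n_0 = 138/250 = 0.552 → 0.552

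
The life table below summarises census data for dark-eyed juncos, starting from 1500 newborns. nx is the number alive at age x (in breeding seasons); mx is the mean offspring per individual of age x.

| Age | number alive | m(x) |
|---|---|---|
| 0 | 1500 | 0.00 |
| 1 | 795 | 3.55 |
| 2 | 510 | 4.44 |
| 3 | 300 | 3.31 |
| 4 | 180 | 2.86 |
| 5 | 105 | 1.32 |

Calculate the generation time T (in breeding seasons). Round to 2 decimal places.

lx = nx/n0 = nx/1500: 1, 0.53, 0.34, 0.2, 0.12, 0.07
lx·mx: 0, 1.8815, 1.5096, 0.662, 0.3432, 0.0924 → R0 = 4.4887
x·lx·mx: 0, 1.8815, 3.0192, 1.986, 1.3728, 0.462 → Σ = 8.7215
T = 8.7215 / 4.4887 = 1.94299… → 1.94

1.94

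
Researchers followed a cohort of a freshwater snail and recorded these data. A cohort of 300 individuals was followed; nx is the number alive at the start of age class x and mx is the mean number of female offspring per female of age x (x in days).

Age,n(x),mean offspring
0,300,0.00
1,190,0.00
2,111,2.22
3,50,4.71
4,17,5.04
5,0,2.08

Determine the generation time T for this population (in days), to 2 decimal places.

2.72

lx = nx/n0 = nx/300: 1, 0.63333…, 0.37, 0.16667…, 0.05667…, 0
lx·mx: 0, 0, 0.8214, 0.785…, 0.2856…, 0 → R0 = 1.892…
x·lx·mx: 0, 0, 1.6428, 2.355…, 1.1424…, 0 → Σ = 5.1402…
T = 5.1402… / 1.892… = 2.716808… → 2.72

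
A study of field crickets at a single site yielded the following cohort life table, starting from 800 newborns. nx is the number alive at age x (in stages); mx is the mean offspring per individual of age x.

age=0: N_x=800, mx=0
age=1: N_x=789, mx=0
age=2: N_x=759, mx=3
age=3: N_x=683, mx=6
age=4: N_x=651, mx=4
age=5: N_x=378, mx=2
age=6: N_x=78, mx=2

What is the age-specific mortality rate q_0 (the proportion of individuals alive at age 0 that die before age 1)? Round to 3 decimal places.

lx = nx/n0 = nx/800: 1, 0.98625, 0.94875, 0.85375, 0.81375, 0.4725, 0.0975
q_0 = (l_0 − l_1) / l_0 = (1 − 0.98625) / 1
     = 0.01375 / 1 = 0.01375 → 0.014

0.014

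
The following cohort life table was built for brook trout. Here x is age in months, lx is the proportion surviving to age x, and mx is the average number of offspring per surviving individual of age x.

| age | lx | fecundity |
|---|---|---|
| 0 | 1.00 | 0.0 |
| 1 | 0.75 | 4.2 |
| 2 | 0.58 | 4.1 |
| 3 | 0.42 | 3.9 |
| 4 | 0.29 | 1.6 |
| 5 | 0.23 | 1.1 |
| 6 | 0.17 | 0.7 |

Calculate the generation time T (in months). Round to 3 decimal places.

2.081

lx·mx: 0, 3.15, 2.378, 1.638, 0.464, 0.253, 0.119 → R0 = 8.002
x·lx·mx: 0, 3.15, 4.756, 4.914, 1.856, 1.265, 0.714 → Σ = 16.655
T = 16.655 / 8.002 = 2.081355… → 2.081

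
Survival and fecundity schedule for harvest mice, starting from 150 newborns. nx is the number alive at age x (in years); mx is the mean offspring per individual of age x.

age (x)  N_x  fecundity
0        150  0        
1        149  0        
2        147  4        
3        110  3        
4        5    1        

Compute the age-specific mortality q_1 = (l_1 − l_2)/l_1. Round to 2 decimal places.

lx = nx/n0 = nx/150: 1, 0.99333…, 0.98, 0.73333…, 0.03333…
q_1 = (l_1 − l_2) / l_1 = (0.993333… − 0.98) / 0.993333…
     = 0.013333… / 0.993333… = 0.013423… → 0.01

0.01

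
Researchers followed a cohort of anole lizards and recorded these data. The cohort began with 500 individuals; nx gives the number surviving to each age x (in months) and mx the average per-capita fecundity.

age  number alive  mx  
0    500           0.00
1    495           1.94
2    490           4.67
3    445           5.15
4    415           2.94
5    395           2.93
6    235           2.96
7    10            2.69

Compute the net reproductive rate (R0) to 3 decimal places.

17.281

lx = nx/n0 = nx/500: 1, 0.99, 0.98, 0.89, 0.83, 0.79, 0.47, 0.02
lx·mx by age: 0, 1.9206, 4.5766, 4.5835, 2.4402, 2.3147, 1.3912, 0.0538
R0 = Σ lx·mx = 17.2806 → 17.281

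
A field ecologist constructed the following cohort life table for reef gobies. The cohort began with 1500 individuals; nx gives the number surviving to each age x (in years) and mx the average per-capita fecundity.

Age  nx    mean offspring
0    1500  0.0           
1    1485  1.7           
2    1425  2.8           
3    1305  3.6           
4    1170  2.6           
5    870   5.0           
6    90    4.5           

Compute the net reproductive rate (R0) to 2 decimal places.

12.67

lx = nx/n0 = nx/1500: 1, 0.99, 0.95, 0.87, 0.78, 0.58, 0.06
lx·mx by age: 0, 1.683, 2.66, 3.132, 2.028, 2.9, 0.27
R0 = Σ lx·mx = 12.673 → 12.67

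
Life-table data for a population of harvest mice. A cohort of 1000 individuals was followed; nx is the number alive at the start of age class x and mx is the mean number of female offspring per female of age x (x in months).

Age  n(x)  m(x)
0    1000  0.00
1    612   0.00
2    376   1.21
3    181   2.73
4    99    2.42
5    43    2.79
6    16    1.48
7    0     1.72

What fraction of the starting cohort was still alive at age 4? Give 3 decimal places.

0.099

l_4 = n_4/n_0 = 99/1000 = 0.099 → 0.099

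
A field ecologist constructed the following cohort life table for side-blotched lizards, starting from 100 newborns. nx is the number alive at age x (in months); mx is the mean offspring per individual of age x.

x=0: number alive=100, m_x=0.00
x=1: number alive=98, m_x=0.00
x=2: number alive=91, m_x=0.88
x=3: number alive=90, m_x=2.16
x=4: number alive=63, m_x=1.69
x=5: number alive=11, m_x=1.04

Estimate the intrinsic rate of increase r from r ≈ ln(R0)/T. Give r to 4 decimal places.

lx = nx/n0 = nx/100: 1, 0.98, 0.91, 0.9, 0.63, 0.11
R0 = Σ lx·mx = 0 + 0 + 0.8008 + 1.944 + 1.0647 + 0.1144 = 3.9239
Σ x·lx·mx = 12.2644; T = 12.2644/3.9239 = 3.12556…
r ≈ ln(R0)/T = ln(3.9239)/3.12556… = 0.437389… → 0.4374

0.4374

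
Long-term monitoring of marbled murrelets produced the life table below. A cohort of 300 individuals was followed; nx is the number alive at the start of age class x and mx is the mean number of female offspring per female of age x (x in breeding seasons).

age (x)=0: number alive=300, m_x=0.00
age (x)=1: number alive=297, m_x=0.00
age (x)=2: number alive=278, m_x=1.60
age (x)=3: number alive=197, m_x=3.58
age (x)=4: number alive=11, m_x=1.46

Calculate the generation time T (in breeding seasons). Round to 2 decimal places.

2.63

lx = nx/n0 = nx/300: 1, 0.99, 0.92667…, 0.65667…, 0.03667…
lx·mx: 0, 0, 1.482667…, 2.350867…, 0.053533… → R0 = 3.887067…
x·lx·mx: 0, 0, 2.965333…, 7.0526…, 0.214133… → Σ = 10.232067…
T = 10.232067… / 3.887067… = 2.632336… → 2.63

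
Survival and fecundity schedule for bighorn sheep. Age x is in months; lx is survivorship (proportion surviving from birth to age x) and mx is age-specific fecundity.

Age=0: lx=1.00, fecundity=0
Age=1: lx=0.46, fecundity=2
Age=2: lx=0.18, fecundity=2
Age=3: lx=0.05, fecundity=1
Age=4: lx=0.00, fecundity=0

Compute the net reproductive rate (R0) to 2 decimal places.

lx·mx by age: 0, 0.92, 0.36, 0.05, 0
R0 = Σ lx·mx = 1.33 → 1.33

1.33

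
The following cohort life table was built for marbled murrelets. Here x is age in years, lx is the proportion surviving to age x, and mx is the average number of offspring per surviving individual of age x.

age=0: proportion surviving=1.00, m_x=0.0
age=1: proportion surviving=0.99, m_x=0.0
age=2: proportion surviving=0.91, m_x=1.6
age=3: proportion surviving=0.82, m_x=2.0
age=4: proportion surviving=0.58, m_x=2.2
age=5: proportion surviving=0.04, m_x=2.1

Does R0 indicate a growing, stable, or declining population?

R0 = Σ lx·mx = 0 + 0 + 1.456 + 1.64 + 1.276 + 0.084 = 4.456
R0 > 1, so the population is growing.

growing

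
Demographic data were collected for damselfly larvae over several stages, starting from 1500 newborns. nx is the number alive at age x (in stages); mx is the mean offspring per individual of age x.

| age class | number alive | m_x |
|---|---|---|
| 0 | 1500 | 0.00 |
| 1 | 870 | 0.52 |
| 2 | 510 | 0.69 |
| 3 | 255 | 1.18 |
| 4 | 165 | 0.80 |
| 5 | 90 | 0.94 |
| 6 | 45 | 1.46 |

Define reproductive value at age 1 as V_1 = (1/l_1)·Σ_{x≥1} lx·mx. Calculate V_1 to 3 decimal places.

1.595

lx = nx/n0 = nx/1500: 1, 0.58, 0.34, 0.17, 0.11, 0.06, 0.03
lx·mx for x ≥ 1: 0.3016, 0.2346, 0.2006, 0.088, 0.0564, 0.0438 → sum = 0.925
V_1 = 0.925 / l_1 = 0.925 / 0.58 = 1.594828… → 1.595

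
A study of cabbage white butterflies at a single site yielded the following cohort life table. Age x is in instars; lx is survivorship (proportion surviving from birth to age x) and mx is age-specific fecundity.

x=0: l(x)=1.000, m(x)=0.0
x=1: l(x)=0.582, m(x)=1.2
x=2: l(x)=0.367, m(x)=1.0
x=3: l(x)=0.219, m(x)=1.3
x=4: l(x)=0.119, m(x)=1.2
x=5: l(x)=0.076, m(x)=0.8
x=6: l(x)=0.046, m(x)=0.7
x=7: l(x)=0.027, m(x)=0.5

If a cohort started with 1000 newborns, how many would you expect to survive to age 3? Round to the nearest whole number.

Expected survivors = N0 · l_3 = 1000 × 0.219 = 219 → 219

219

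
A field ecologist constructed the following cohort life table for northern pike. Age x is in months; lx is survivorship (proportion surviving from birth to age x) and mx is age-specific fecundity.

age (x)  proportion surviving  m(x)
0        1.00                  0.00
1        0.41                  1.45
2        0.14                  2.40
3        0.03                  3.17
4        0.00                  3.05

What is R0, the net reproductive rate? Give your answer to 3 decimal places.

1.026

lx·mx by age: 0, 0.5945, 0.336, 0.0951, 0
R0 = Σ lx·mx = 1.0256 → 1.026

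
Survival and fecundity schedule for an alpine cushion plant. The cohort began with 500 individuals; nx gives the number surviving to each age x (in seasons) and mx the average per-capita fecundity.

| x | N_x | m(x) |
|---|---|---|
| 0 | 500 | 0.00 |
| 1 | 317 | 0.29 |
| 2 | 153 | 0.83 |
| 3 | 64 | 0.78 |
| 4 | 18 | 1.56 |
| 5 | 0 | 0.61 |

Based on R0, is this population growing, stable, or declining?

lx = nx/n0 = nx/500: 1, 0.634, 0.306, 0.128, 0.036, 0
R0 = Σ lx·mx = 0 + 0.18386 + 0.25398 + 0.09984 + 0.05616 + 0 = 0.59384
R0 < 1, so the population is declining.

declining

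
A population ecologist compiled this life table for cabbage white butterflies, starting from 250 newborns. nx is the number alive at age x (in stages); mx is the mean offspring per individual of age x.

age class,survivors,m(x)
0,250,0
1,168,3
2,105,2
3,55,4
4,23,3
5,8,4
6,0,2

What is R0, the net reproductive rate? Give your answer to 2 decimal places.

lx = nx/n0 = nx/250: 1, 0.672, 0.42, 0.22, 0.092, 0.032, 0
lx·mx by age: 0, 2.016, 0.84, 0.88, 0.276, 0.128, 0
R0 = Σ lx·mx = 4.14 → 4.14

4.14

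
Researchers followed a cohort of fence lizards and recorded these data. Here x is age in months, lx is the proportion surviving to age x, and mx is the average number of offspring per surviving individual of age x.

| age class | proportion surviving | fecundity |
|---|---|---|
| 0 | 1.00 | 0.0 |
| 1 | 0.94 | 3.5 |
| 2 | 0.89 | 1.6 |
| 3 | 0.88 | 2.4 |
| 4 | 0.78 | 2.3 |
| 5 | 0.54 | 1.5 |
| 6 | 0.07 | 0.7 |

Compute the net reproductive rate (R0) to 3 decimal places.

lx·mx by age: 0, 3.29, 1.424, 2.112, 1.794, 0.81, 0.049
R0 = Σ lx·mx = 9.479 → 9.479

9.479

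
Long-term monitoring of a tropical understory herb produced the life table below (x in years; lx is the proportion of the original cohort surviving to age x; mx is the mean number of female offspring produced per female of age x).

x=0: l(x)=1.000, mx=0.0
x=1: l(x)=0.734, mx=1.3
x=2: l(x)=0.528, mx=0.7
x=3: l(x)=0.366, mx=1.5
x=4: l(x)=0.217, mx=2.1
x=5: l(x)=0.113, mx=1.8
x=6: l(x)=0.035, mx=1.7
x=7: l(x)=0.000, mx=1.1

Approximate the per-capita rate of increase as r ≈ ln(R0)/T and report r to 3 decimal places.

0.377

R0 = Σ lx·mx = 0 + 0.9542 + 0.3696 + 0.549 + 0.4557 + 0.2034 + 0.0595 + 0 = 2.5914
Σ x·lx·mx = 6.5372; T = 6.5372/2.5914 = 2.52265…
r ≈ ln(R0)/T = ln(2.5914)/2.52265… = 0.37746… → 0.377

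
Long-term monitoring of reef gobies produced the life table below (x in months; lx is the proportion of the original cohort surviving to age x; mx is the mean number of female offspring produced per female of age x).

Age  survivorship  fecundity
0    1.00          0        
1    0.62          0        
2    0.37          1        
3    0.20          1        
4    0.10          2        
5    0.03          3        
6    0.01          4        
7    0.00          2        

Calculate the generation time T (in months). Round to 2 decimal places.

lx·mx: 0, 0, 0.37, 0.2, 0.2, 0.09, 0.04, 0 → R0 = 0.9
x·lx·mx: 0, 0, 0.74, 0.6, 0.8, 0.45, 0.24, 0 → Σ = 2.83
T = 2.83 / 0.9 = 3.144444… → 3.14

3.14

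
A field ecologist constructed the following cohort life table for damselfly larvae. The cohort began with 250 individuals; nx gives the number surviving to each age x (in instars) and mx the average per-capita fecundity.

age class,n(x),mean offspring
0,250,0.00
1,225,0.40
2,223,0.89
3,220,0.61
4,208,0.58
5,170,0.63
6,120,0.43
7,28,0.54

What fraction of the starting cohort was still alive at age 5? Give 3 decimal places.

l_5 = n_5/n_0 = 170/250 = 0.68 → 0.680

0.680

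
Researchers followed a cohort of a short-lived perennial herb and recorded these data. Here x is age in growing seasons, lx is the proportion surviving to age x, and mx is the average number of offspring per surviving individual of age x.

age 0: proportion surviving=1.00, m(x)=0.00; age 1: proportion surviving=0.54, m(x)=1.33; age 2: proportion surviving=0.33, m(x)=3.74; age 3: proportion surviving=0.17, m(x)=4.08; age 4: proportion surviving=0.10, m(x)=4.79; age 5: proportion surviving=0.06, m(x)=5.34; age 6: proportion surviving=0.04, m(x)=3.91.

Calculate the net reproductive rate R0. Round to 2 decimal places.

lx·mx by age: 0, 0.7182, 1.2342, 0.6936, 0.479, 0.3204, 0.1564
R0 = Σ lx·mx = 3.6018 → 3.60

3.60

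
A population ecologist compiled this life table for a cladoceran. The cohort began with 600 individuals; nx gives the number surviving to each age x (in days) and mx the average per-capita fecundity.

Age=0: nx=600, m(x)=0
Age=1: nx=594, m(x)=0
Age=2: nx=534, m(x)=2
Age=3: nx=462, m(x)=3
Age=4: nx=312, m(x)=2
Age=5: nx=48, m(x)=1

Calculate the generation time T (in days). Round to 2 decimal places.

2.89

lx = nx/n0 = nx/600: 1, 0.99, 0.89, 0.77, 0.52, 0.08
lx·mx: 0, 0, 1.78, 2.31, 1.04, 0.08 → R0 = 5.21
x·lx·mx: 0, 0, 3.56, 6.93, 4.16, 0.4 → Σ = 15.05
T = 15.05 / 5.21 = 2.888676… → 2.89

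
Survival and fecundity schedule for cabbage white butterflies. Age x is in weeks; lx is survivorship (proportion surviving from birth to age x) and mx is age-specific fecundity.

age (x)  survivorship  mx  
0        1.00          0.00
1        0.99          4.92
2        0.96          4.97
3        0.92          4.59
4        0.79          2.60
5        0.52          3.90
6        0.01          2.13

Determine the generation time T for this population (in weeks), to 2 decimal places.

lx·mx: 0, 4.8708, 4.7712, 4.2228, 2.054, 2.028, 0.0213 → R0 = 17.9681
x·lx·mx: 0, 4.8708, 9.5424, 12.6684, 8.216, 10.14, 0.1278 → Σ = 45.5654
T = 45.5654 / 17.9681 = 2.535905… → 2.54

2.54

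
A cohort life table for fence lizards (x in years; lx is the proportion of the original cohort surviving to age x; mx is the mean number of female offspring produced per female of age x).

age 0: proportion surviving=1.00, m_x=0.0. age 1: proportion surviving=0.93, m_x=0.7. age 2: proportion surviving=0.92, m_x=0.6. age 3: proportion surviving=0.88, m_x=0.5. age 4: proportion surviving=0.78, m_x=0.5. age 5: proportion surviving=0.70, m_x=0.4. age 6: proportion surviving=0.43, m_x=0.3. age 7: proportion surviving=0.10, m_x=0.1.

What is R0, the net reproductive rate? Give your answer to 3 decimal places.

lx·mx by age: 0, 0.651, 0.552, 0.44, 0.39, 0.28, 0.129, 0.01
R0 = Σ lx·mx = 2.452 → 2.452

2.452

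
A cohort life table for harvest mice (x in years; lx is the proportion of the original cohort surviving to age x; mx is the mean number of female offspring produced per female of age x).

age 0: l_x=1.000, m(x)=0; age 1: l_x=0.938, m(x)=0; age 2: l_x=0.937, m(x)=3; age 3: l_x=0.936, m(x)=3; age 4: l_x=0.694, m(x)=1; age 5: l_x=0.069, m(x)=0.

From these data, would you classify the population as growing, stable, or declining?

growing

R0 = Σ lx·mx = 0 + 0 + 2.811 + 2.808 + 0.694 + 0 = 6.313
R0 > 1, so the population is growing.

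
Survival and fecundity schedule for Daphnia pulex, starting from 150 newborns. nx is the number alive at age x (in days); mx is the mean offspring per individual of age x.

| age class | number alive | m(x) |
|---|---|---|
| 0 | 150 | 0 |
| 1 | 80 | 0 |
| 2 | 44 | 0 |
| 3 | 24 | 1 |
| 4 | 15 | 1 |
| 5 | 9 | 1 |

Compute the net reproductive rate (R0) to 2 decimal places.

lx = nx/n0 = nx/150: 1, 0.53333…, 0.29333…, 0.16, 0.1, 0.06
lx·mx by age: 0, 0, 0, 0.16, 0.1, 0.06
R0 = Σ lx·mx = 0.32… → 0.32

0.32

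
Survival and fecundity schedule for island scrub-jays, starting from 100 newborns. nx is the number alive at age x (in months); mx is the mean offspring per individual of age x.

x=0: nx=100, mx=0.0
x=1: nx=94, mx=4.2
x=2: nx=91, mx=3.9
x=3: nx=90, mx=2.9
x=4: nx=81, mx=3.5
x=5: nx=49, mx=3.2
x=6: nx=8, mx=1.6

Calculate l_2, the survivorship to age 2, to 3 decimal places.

l_2 = n_2/n_0 = 91/100 = 0.91 → 0.910

0.910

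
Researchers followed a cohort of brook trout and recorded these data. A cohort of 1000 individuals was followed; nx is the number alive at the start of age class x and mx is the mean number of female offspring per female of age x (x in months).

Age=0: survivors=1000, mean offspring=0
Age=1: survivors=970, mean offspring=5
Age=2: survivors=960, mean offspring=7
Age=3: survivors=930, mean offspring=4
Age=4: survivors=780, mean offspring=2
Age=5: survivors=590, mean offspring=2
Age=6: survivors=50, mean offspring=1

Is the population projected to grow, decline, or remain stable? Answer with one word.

growing

lx = nx/n0 = nx/1000: 1, 0.97, 0.96, 0.93, 0.78, 0.59, 0.05
R0 = Σ lx·mx = 0 + 4.85 + 6.72 + 3.72 + 1.56 + 1.18 + 0.05 = 18.08
R0 > 1, so the population is growing.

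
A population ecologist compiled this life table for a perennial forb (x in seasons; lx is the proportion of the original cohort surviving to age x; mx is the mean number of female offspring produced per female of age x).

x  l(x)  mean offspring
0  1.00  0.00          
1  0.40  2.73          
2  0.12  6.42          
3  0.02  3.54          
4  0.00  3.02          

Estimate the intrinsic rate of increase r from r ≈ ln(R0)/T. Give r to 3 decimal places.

0.448

R0 = Σ lx·mx = 0 + 1.092 + 0.7704 + 0.0708 + 0 = 1.9332
Σ x·lx·mx = 2.8452; T = 2.8452/1.9332 = 1.47176…
r ≈ ln(R0)/T = ln(1.9332)/1.47176… = 0.44788… → 0.448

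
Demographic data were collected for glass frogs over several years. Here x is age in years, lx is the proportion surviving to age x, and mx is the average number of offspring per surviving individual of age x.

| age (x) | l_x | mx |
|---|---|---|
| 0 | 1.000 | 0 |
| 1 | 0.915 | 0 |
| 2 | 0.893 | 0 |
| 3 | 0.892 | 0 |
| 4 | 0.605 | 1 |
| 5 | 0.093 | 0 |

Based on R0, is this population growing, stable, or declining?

R0 = Σ lx·mx = 0 + 0 + 0 + 0 + 0.605 + 0 = 0.605
R0 < 1, so the population is declining.

declining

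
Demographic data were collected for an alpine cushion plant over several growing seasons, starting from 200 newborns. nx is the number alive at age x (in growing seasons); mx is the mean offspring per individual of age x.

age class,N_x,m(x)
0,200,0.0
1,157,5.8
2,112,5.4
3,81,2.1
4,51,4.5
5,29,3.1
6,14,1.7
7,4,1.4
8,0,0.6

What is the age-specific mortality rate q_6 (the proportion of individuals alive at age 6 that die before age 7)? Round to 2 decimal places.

0.71

lx = nx/n0 = nx/200: 1, 0.785, 0.56, 0.405, 0.255, 0.145, 0.07, 0.02, 0
q_6 = (l_6 − l_7) / l_6 = (0.07 − 0.02) / 0.07
     = 0.05 / 0.07 = 0.714286… → 0.71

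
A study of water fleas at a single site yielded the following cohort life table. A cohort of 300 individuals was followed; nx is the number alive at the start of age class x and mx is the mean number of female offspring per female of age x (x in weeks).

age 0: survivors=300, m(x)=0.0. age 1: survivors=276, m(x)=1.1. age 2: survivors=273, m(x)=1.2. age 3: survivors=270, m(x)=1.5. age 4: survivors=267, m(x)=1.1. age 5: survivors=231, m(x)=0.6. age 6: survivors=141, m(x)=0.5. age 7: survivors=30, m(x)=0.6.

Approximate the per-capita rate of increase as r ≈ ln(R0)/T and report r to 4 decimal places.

0.5585

lx = nx/n0 = nx/300: 1, 0.92, 0.91, 0.9, 0.89, 0.77, 0.47, 0.1
R0 = Σ lx·mx = 0 + 1.012 + 1.092 + 1.35 + 0.979 + 0.462 + 0.235 + 0.06 = 5.19
Σ x·lx·mx = 15.302; T = 15.302/5.19 = 2.94836…
r ≈ ln(R0)/T = ln(5.19)/2.94836… = 0.558525… → 0.5585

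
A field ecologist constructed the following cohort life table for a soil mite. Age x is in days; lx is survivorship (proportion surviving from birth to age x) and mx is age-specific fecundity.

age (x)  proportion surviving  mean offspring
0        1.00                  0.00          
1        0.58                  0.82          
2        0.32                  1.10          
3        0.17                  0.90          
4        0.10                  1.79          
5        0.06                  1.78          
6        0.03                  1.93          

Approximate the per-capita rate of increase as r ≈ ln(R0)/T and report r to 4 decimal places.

R0 = Σ lx·mx = 0 + 0.4756 + 0.352 + 0.153 + 0.179 + 0.1068 + 0.0579 = 1.3243
Σ x·lx·mx = 3.236; T = 3.236/1.3243 = 2.44356…
r ≈ ln(R0)/T = ln(1.3243)/2.44356… = 0.114949… → 0.1149

0.1149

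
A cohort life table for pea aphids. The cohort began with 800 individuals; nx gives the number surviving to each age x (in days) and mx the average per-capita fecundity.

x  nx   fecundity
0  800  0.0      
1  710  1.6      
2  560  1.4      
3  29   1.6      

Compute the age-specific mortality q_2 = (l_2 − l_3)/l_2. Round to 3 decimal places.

lx = nx/n0 = nx/800: 1, 0.8875, 0.7, 0.03625
q_2 = (l_2 − l_3) / l_2 = (0.7 − 0.03625) / 0.7
     = 0.66375 / 0.7 = 0.948214… → 0.948

0.948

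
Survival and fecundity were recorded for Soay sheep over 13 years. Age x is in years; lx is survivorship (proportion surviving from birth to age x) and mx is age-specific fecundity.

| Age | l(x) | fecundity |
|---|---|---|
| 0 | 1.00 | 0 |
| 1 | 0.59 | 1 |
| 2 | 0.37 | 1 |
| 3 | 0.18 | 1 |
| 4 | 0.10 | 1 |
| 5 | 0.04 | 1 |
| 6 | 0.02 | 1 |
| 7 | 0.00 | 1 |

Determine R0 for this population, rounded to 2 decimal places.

lx·mx by age: 0, 0.59, 0.37, 0.18, 0.1, 0.04, 0.02, 0
R0 = Σ lx·mx = 1.3 → 1.30

1.30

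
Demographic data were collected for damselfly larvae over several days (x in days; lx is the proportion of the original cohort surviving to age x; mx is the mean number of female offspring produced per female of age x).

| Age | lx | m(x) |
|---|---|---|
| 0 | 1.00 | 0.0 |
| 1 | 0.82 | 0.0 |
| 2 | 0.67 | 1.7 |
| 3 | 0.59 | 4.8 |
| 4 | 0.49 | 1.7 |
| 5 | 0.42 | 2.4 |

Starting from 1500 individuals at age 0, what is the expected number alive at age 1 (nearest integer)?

Expected survivors = N0 · l_1 = 1500 × 0.82 = 1230 → 1230

1230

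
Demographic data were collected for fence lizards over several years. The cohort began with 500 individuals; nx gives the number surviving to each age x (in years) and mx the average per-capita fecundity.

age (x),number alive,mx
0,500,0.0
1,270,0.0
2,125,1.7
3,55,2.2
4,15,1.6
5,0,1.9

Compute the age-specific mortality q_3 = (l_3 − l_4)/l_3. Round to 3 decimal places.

0.727

lx = nx/n0 = nx/500: 1, 0.54, 0.25, 0.11, 0.03, 0
q_3 = (l_3 − l_4) / l_3 = (0.11 − 0.03) / 0.11
     = 0.08 / 0.11 = 0.727273… → 0.727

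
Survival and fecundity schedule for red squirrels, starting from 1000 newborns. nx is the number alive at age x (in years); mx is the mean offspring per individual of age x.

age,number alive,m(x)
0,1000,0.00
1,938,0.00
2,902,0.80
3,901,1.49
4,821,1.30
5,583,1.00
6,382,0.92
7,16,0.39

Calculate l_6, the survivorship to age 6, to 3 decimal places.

0.382

l_6 = n_6/n_0 = 382/1000 = 0.382 → 0.382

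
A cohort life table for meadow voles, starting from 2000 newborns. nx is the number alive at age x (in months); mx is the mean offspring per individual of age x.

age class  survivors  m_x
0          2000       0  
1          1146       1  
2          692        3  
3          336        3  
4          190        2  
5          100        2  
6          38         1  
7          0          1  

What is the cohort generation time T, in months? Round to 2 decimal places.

lx = nx/n0 = nx/2000: 1, 0.573, 0.346, 0.168, 0.095, 0.05, 0.019, 0
lx·mx: 0, 0.573, 1.038, 0.504, 0.19, 0.1, 0.019, 0 → R0 = 2.424
x·lx·mx: 0, 0.573, 2.076, 1.512, 0.76, 0.5, 0.114, 0 → Σ = 5.535
T = 5.535 / 2.424 = 2.283416… → 2.28

2.28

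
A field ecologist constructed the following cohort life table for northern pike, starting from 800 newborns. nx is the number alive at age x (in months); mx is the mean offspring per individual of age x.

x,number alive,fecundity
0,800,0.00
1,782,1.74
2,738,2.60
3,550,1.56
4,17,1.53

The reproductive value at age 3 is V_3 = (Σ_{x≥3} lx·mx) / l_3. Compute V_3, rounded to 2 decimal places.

1.61

lx = nx/n0 = nx/800: 1, 0.9775, 0.9225, 0.6875, 0.02125
lx·mx for x ≥ 3: 1.0725, 0.032513… → sum = 1.105013…
V_3 = 1.105013… / l_3 = 1.105013… / 0.6875 = 1.607291… → 1.61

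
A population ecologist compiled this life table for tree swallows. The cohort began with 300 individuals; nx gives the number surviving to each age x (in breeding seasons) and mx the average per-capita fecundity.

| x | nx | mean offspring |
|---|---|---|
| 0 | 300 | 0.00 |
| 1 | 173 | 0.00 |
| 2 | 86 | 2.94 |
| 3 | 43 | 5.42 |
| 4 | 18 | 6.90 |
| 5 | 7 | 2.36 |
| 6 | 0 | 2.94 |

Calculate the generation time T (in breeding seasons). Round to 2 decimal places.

2.85

lx = nx/n0 = nx/300: 1, 0.57667…, 0.28667…, 0.14333…, 0.06, 0.02333…, 0
lx·mx: 0, 0, 0.8428…, 0.776867…, 0.414, 0.055067…, 0 → R0 = 2.088733…
x·lx·mx: 0, 0, 1.6856…, 2.3306…, 1.656, 0.275333…, 0 → Σ = 5.947533…
T = 5.947533… / 2.088733… = 2.847435… → 2.85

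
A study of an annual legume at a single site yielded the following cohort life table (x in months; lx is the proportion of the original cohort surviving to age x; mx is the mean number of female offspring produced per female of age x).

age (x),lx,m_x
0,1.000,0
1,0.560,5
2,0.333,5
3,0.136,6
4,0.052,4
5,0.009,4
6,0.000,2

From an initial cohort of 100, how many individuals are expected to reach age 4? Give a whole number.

5

Expected survivors = N0 · l_4 = 100 × 0.052 = 5.2 → 5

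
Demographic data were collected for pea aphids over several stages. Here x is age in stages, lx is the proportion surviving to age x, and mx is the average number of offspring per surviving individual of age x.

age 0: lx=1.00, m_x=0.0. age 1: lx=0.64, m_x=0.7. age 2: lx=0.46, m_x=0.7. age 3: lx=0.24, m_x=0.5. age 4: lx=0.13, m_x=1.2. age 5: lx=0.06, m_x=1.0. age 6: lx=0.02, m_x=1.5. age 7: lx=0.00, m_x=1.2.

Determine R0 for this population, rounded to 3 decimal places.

1.136

lx·mx by age: 0, 0.448, 0.322, 0.12, 0.156, 0.06, 0.03, 0
R0 = Σ lx·mx = 1.136 → 1.136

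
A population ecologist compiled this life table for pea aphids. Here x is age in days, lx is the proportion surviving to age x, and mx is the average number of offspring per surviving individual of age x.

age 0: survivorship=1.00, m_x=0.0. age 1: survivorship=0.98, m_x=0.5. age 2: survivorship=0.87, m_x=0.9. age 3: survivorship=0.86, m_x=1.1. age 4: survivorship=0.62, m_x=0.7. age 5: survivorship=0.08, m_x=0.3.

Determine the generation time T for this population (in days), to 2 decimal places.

lx·mx: 0, 0.49, 0.783, 0.946, 0.434, 0.024 → R0 = 2.677
x·lx·mx: 0, 0.49, 1.566, 2.838, 1.736, 0.12 → Σ = 6.75
T = 6.75 / 2.677 = 2.521479… → 2.52

2.52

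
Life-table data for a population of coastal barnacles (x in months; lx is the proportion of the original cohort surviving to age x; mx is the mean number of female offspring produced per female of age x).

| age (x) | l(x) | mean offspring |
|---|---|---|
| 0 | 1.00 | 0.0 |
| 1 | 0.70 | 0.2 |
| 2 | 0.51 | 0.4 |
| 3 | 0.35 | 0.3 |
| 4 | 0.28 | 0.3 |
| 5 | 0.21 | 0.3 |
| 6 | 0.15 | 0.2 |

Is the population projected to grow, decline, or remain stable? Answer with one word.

declining

R0 = Σ lx·mx = 0 + 0.14 + 0.204 + 0.105 + 0.084 + 0.063 + 0.03 = 0.626
R0 < 1, so the population is declining.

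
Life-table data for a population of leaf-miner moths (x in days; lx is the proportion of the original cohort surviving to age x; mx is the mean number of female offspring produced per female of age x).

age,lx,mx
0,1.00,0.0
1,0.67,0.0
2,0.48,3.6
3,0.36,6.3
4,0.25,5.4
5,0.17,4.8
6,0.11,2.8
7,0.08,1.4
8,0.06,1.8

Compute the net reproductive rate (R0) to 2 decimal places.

lx·mx by age: 0, 0, 1.728, 2.268, 1.35, 0.816, 0.308, 0.112, 0.108
R0 = Σ lx·mx = 6.69 → 6.69

6.69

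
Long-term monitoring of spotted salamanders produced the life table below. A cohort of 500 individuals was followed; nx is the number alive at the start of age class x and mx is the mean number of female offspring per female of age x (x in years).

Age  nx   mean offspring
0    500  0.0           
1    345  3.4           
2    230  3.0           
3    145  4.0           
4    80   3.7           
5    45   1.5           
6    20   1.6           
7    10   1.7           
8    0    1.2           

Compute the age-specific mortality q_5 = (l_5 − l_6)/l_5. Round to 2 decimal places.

0.56

lx = nx/n0 = nx/500: 1, 0.69, 0.46, 0.29, 0.16, 0.09, 0.04, 0.02, 0
q_5 = (l_5 − l_6) / l_5 = (0.09 − 0.04) / 0.09
     = 0.05 / 0.09 = 0.555556… → 0.56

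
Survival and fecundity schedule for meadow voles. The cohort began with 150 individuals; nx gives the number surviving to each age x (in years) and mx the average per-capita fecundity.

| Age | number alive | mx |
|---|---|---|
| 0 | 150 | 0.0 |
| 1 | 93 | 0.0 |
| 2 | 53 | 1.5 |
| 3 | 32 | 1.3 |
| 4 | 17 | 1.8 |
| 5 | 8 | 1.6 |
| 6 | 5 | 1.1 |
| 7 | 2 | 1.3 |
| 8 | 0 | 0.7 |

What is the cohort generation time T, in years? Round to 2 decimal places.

3.02

lx = nx/n0 = nx/150: 1, 0.62, 0.35333…, 0.21333…, 0.11333…, 0.05333…, 0.03333…, 0.01333…, 0
lx·mx: 0, 0, 0.53…, 0.277333…, 0.204…, 0.085333…, 0.036667…, 0.017333…, 0 → R0 = 1.150667…
x·lx·mx: 0, 0, 1.06…, 0.832…, 0.816…, 0.426667…, 0.22…, 0.121333…, 0 → Σ = 3.476…
T = 3.476… / 1.150667… = 3.020857… → 3.02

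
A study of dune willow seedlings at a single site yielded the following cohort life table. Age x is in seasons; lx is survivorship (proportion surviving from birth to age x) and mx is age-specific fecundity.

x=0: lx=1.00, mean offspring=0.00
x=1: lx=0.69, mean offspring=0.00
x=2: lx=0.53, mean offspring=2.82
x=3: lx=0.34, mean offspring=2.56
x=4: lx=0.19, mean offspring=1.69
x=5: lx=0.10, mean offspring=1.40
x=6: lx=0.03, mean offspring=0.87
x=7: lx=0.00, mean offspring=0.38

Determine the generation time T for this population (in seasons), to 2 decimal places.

lx·mx: 0, 0, 1.4946, 0.8704, 0.3211, 0.14, 0.0261, 0 → R0 = 2.8522
x·lx·mx: 0, 0, 2.9892, 2.6112, 1.2844, 0.7, 0.1566, 0 → Σ = 7.7414
T = 7.7414 / 2.8522 = 2.714186… → 2.71

2.71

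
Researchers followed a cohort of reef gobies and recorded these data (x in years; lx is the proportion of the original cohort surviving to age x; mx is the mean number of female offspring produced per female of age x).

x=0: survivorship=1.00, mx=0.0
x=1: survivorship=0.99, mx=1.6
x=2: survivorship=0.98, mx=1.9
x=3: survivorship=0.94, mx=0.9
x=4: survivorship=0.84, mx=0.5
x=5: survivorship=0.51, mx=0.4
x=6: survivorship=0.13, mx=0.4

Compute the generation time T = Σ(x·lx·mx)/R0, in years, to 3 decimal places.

lx·mx: 0, 1.584, 1.862, 0.846, 0.42, 0.204, 0.052 → R0 = 4.968
x·lx·mx: 0, 1.584, 3.724, 2.538, 1.68, 1.02, 0.312 → Σ = 10.858
T = 10.858 / 4.968 = 2.185588… → 2.186

2.186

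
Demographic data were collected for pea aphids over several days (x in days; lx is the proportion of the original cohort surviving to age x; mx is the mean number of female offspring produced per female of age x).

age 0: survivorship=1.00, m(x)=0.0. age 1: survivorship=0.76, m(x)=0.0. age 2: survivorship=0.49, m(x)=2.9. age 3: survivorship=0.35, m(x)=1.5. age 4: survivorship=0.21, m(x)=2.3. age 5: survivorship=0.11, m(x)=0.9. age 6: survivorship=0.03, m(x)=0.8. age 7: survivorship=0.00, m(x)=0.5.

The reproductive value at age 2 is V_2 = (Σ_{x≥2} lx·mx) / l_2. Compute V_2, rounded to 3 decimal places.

lx·mx for x ≥ 2: 1.421, 0.525, 0.483, 0.099, 0.024, 0 → sum = 2.552
V_2 = 2.552 / l_2 = 2.552 / 0.49 = 5.208163… → 5.208

5.208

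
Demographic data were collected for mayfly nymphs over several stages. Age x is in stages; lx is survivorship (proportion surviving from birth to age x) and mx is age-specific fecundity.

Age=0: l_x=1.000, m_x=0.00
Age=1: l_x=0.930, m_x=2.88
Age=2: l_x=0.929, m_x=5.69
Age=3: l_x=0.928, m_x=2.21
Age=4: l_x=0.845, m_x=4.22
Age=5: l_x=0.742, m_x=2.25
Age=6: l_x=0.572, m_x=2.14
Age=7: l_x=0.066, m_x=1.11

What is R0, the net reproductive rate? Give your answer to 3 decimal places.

16.548

lx·mx by age: 0, 2.6784, 5.28601, 2.05088, 3.5659, 1.6695, 1.22408, 0.07326
R0 = Σ lx·mx = 16.54803 → 16.548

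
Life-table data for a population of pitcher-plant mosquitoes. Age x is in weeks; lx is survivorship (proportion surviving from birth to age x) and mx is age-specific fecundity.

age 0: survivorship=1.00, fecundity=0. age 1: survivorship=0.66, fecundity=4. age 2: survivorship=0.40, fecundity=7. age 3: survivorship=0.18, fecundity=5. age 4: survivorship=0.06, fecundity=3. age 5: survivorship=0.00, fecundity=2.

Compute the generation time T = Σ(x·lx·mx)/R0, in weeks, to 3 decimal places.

1.788

lx·mx: 0, 2.64, 2.8, 0.9, 0.18, 0 → R0 = 6.52
x·lx·mx: 0, 2.64, 5.6, 2.7, 0.72, 0 → Σ = 11.66
T = 11.66 / 6.52 = 1.788344… → 1.788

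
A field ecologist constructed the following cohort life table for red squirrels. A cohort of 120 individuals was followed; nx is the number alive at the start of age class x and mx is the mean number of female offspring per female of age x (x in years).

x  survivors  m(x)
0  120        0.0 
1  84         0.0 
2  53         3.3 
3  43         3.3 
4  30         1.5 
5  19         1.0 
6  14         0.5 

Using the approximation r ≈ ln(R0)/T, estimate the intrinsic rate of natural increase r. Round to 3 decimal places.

lx = nx/n0 = nx/120: 1, 0.7, 0.44167…, 0.35833…, 0.25, 0.15833…, 0.11667…
R0 = Σ lx·mx = 0 + 0 + 1.4575… + 1.1825… + 0.375 + 0.15833… + 0.05833… = 3.231667…
Σ x·lx·mx = 9.104167…; T = 9.104167…/3.231667… = 2.81717…
r ≈ ln(R0)/T = ln(3.231667…)/2.81717… = 0.41637… → 0.416

0.416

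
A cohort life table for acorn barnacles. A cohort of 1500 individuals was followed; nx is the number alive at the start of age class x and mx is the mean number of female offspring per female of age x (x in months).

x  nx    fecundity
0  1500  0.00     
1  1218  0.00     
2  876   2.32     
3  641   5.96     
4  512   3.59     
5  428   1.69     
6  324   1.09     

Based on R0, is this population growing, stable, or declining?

lx = nx/n0 = nx/1500: 1, 0.812, 0.584, 0.42733…, 0.34133…, 0.28533…, 0.216
R0 = Σ lx·mx = 0 + 0 + 1.35488 + 2.546907… + 1.225387… + 0.482213… + 0.23544 = 5.844827…
R0 > 1, so the population is growing.

growing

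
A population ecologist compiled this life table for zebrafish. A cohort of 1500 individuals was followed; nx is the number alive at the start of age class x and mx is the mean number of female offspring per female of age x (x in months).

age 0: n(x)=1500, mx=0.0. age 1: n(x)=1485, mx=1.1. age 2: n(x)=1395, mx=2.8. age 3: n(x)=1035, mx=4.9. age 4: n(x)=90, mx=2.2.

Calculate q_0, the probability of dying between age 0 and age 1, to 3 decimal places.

lx = nx/n0 = nx/1500: 1, 0.99, 0.93, 0.69, 0.06
q_0 = (l_0 − l_1) / l_0 = (1 − 0.99) / 1
     = 0.01 / 1 = 0.01 → 0.010

0.010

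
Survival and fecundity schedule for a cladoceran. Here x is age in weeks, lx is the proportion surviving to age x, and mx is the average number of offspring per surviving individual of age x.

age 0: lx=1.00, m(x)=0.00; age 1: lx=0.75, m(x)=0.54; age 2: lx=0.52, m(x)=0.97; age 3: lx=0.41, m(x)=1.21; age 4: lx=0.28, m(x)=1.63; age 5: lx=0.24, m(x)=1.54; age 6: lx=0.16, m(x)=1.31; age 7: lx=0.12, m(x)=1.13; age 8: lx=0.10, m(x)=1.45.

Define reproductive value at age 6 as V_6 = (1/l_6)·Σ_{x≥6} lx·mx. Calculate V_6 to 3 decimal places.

3.064

lx·mx for x ≥ 6: 0.2096, 0.1356, 0.145 → sum = 0.4902
V_6 = 0.4902 / l_6 = 0.4902 / 0.16 = 3.06375 → 3.064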